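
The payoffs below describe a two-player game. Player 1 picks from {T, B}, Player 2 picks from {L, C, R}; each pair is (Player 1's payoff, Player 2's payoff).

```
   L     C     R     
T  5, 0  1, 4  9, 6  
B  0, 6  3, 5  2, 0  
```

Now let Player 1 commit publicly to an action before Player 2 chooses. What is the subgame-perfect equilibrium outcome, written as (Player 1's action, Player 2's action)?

Backward induction with Player 1 moving first.
- T: BR = R, leader payoff 9.
- B: BR = L, leader payoff 0.
Among 9, 0, the best is 9 at T. Subgame-perfect outcome: (T, R) with payoffs (9, 6).

(T, R)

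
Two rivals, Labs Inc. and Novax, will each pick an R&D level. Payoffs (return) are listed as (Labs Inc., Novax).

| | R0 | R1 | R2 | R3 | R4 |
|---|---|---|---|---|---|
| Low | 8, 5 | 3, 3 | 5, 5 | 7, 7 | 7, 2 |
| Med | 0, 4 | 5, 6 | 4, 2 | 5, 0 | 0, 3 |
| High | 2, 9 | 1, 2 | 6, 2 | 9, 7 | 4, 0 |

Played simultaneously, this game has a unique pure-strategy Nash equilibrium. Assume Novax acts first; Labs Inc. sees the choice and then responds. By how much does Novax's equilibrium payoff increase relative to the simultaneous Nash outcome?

1

Backward induction with Novax moving first.
- R0 → Labs Inc. plays Low (best of 8, 0, 2); Novax gets 5.
- R1 → Labs Inc. plays Med (best of 3, 5, 1); Novax gets 6.
- R2 → Labs Inc. plays High (best of 5, 4, 6); Novax gets 2.
- R3 → Labs Inc. plays High (best of 7, 5, 9); Novax gets 7.
- R4 → Labs Inc. plays Low (best of 7, 0, 4); Novax gets 2.
Novax's induced payoffs are 5, 6, 2, 7, 2, so Novax commits to R3. Subgame-perfect outcome: (High, R3) with payoffs (9, 7).
Under simultaneous play:
Labs Inc.'s best replies: R0→Low; R1→Med; R2→High; R3→High; R4→Low.
Novax's best replies: Low→R3; Med→R1; High→R0.
The unique mutual best reply is (Med, R1), giving (5, 6).
Novax's commitment gain: 7 − 6 = 1.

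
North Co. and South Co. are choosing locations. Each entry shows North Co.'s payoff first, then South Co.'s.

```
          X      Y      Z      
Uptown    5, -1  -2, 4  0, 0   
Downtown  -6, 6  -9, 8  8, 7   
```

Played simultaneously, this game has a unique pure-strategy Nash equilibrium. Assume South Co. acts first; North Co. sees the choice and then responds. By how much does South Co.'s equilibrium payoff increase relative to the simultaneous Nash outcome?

3

Solve by backward induction (South Co. leads).
- X: BR = Uptown, leader payoff -1.
- Y: BR = Uptown, leader payoff 4.
- Z: BR = Downtown, leader payoff 7.
Among -1, 4, 7, the best is 7 at Z. Subgame-perfect outcome: (Downtown, Z) with payoffs (8, 7).
For the simultaneous game, intersect best replies.
North Co.'s best replies: X→Uptown; Y→Uptown; Z→Downtown.
South Co.'s best replies: Uptown→Y; Downtown→Y.
Only (Uptown, Y) has each player best-responding; Nash payoffs (-2, 4).
South Co.'s commitment gain: 7 − 4 = 3.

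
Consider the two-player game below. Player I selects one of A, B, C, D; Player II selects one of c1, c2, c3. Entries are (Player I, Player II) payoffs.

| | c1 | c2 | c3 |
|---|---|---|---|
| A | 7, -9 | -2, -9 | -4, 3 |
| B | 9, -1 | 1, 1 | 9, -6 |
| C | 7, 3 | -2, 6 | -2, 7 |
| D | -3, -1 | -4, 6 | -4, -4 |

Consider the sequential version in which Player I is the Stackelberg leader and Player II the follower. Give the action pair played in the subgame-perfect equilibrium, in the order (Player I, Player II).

(B, c2)

Player II best-responds to each possible Player I move:
- A: BR = c3, leader payoff -4.
- B: BR = c2, leader payoff 1.
- C: BR = c3, leader payoff -2.
- D: BR = c2, leader payoff -4.
Among -4, 1, -2, -4, the best is 1 at B. Subgame-perfect outcome: (B, c2) with payoffs (1, 1).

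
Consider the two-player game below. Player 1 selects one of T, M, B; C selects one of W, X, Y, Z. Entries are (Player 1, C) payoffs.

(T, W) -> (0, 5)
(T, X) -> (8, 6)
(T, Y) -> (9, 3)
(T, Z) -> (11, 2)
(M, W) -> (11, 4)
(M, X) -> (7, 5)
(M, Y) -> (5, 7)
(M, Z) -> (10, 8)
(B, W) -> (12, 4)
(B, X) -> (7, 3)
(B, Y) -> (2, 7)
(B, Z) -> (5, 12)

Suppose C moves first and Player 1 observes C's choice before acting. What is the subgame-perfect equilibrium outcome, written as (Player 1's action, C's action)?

Backward induction with C moving first.
- W: BR = B, leader payoff 4.
- X: BR = T, leader payoff 6.
- Y: BR = T, leader payoff 3.
- Z: BR = T, leader payoff 2.
Maximizing over 4, 6, 3, 2, C chooses X. Subgame-perfect outcome: (T, X) with payoffs (8, 6).

(T, X)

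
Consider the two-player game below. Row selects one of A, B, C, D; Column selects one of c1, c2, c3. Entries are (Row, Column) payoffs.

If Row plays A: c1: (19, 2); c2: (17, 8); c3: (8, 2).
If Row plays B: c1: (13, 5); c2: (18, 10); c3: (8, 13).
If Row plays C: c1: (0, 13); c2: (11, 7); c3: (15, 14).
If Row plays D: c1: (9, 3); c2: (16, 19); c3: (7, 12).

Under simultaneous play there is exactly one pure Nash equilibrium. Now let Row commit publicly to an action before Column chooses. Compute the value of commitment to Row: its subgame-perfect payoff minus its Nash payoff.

2

Backward induction with Row moving first.
- A: Column compares 2, 8, 2 and picks c2; Row would get 17.
- B: Column compares 5, 10, 13 and picks c3; Row would get 8.
- C: Column compares 13, 7, 14 and picks c3; Row would get 15.
- D: Column compares 3, 19, 12 and picks c2; Row would get 16.
Among 17, 8, 15, 16, the best is 17 at A. Subgame-perfect outcome: (A, c2) with payoffs (17, 8).
Under simultaneous play:
Row's best replies: c1→A; c2→B; c3→C.
Column's best replies: A→c2; B→c3; C→c3; D→c2.
The unique mutual best reply is (C, c3), giving (15, 14).
Row's commitment gain: 17 − 15 = 2.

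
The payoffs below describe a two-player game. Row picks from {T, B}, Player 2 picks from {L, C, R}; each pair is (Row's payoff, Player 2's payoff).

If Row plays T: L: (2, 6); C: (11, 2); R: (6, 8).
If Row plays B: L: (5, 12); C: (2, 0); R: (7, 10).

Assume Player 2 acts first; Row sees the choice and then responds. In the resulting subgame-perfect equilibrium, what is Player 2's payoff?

12

Work backward from Row's decision.
- L: Row compares 2, 5 and picks B; Player 2 would get 12.
- C: Row compares 11, 2 and picks T; Player 2 would get 2.
- R: Row compares 6, 7 and picks B; Player 2 would get 10.
Among 12, 2, 10, the best is 12 at L. Subgame-perfect outcome: (B, L) with payoffs (5, 12).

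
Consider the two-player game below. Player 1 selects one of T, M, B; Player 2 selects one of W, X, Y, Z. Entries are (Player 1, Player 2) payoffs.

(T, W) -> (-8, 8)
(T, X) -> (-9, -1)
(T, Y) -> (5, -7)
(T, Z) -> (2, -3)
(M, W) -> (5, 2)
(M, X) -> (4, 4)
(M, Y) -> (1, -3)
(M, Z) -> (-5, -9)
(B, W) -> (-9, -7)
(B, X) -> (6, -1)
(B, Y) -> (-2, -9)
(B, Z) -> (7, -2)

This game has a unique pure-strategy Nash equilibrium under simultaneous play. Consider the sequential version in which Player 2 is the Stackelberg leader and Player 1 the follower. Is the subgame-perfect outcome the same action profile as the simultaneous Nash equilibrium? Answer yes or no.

no

Solve by backward induction (Player 2 leads).
- W → Player 1 plays M (best of -8, 5, -9); Player 2 gets 2.
- X → Player 1 plays B (best of -9, 4, 6); Player 2 gets -1.
- Y → Player 1 plays T (best of 5, 1, -2); Player 2 gets -7.
- Z → Player 1 plays B (best of 2, -5, 7); Player 2 gets -2.
Player 2's induced payoffs are 2, -1, -7, -2, so Player 2 commits to W. Subgame-perfect outcome: (M, W) with payoffs (5, 2).
Now find the simultaneous Nash equilibrium.
Player 1's best replies: W→M; X→B; Y→T; Z→B.
Player 2's best replies: T→W; M→X; B→X.
Only (B, X) has each player best-responding; Nash payoffs (6, -1).
Sequential outcome (M, W) differs from the Nash profile (B, X).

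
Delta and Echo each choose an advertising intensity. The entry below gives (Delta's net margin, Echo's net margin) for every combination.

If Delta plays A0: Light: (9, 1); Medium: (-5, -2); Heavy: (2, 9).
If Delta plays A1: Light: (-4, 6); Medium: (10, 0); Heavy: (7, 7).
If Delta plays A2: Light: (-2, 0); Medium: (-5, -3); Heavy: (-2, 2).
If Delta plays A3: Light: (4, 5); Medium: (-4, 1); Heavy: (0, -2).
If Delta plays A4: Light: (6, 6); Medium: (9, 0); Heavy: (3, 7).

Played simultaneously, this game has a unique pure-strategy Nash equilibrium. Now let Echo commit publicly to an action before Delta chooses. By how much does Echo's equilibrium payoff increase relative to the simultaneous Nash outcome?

Backward induction with Echo moving first.
- Light: Delta compares 9, -4, -2, 4, 6 and picks A0; Echo would get 1.
- Medium: Delta compares -5, 10, -5, -4, 9 and picks A1; Echo would get 0.
- Heavy: Delta compares 2, 7, -2, 0, 3 and picks A1; Echo would get 7.
Echo's induced payoffs are 1, 0, 7, so Echo commits to Heavy. Subgame-perfect outcome: (A1, Heavy) with payoffs (7, 7).
For the simultaneous game, intersect best replies.
Delta's best replies: Light→A0; Medium→A1; Heavy→A1.
Echo's best replies: A0→Heavy; A1→Heavy; A2→Heavy; A3→Light; A4→Heavy.
Only (A1, Heavy) has each player best-responding; Nash payoffs (7, 7).
Echo's commitment gain: 7 − 7 = 0.

0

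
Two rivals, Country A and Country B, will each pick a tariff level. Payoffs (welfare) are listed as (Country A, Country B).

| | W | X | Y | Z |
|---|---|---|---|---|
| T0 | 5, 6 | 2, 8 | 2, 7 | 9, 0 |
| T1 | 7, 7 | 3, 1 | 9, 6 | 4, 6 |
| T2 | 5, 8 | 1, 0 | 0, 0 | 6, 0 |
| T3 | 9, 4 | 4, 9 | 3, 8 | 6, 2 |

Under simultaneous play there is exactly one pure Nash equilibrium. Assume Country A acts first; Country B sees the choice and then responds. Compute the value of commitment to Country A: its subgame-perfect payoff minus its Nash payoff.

3

Work backward from Country B's decision.
- T0: Country B compares 6, 8, 7, 0 and picks X; Country A would get 2.
- T1: Country B compares 7, 1, 6, 6 and picks W; Country A would get 7.
- T2: Country B compares 8, 0, 0, 0 and picks W; Country A would get 5.
- T3: Country B compares 4, 9, 8, 2 and picks X; Country A would get 4.
Among 2, 7, 5, 4, the best is 7 at T1. Subgame-perfect outcome: (T1, W) with payoffs (7, 7).
Now find the simultaneous Nash equilibrium.
Country A's best replies: W→T3; X→T3; Y→T1; Z→T0.
Country B's best replies: T0→X; T1→W; T2→W; T3→X.
The unique mutual best reply is (T3, X), giving (4, 9).
Country A's commitment gain: 7 − 4 = 3.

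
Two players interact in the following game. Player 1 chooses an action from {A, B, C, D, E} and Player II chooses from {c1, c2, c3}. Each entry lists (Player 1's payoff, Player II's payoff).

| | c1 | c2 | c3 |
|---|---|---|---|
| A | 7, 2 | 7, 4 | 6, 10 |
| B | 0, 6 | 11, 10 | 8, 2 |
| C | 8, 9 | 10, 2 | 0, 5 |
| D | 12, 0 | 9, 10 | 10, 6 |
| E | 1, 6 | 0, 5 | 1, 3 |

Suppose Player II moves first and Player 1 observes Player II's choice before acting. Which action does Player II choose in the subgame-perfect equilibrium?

c2

Backward induction with Player II moving first.
- c1: BR = D, leader payoff 0.
- c2: BR = B, leader payoff 10.
- c3: BR = D, leader payoff 6.
Player II's induced payoffs are 0, 10, 6, so Player II commits to c2. Subgame-perfect outcome: (B, c2) with payoffs (11, 10).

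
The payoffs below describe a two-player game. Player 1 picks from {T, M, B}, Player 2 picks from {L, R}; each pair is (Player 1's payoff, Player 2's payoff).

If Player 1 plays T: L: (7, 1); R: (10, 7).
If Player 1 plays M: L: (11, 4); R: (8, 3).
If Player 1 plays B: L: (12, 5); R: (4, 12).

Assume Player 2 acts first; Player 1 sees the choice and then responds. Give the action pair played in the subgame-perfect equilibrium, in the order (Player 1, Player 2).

(T, R)

Work backward from Player 1's decision.
- L: Player 1 compares 7, 11, 12 and picks B; Player 2 would get 5.
- R: Player 1 compares 10, 8, 4 and picks T; Player 2 would get 7.
Player 2's induced payoffs are 5, 7, so Player 2 commits to R. Subgame-perfect outcome: (T, R) with payoffs (10, 7).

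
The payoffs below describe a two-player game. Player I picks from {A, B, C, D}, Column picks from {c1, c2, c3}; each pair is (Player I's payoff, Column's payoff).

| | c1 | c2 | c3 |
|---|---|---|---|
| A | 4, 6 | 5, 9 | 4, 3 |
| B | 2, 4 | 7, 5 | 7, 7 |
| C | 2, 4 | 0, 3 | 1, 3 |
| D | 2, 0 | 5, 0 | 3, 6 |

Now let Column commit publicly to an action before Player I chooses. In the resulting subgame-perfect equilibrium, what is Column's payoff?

Work backward from Player I's decision.
- c1 → Player I plays A (best of 4, 2, 2, 2); Column gets 6.
- c2 → Player I plays B (best of 5, 7, 0, 5); Column gets 5.
- c3 → Player I plays B (best of 4, 7, 1, 3); Column gets 7.
Maximizing over 6, 5, 7, Column chooses c3. Subgame-perfect outcome: (B, c3) with payoffs (7, 7).

7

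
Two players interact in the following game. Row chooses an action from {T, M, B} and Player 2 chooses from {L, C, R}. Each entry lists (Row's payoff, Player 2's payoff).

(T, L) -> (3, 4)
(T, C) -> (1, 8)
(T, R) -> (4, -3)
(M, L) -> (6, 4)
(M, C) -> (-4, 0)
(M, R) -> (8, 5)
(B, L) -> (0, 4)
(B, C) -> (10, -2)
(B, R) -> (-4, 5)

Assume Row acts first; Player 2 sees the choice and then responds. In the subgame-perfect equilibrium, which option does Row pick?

M

Player 2 best-responds to each possible Row move:
- T: Player 2 compares 4, 8, -3 and picks C; Row would get 1.
- M: Player 2 compares 4, 0, 5 and picks R; Row would get 8.
- B: Player 2 compares 4, -2, 5 and picks R; Row would get -4.
Among 1, 8, -4, the best is 8 at M. Subgame-perfect outcome: (M, R) with payoffs (8, 5).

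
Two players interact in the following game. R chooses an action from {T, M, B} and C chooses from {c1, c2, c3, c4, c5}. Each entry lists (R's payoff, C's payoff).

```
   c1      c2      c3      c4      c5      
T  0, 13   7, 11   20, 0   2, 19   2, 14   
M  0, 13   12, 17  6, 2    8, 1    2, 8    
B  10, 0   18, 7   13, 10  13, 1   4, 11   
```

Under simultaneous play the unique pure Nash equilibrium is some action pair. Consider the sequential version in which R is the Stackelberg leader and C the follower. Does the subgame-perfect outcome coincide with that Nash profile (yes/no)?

C best-responds to each possible R move:
- T: BR = c4, leader payoff 2.
- M: BR = c2, leader payoff 12.
- B: BR = c5, leader payoff 4.
Among 2, 12, 4, the best is 12 at M. Subgame-perfect outcome: (M, c2) with payoffs (12, 17).
Now find the simultaneous Nash equilibrium.
R's best replies: c1→B; c2→B; c3→T; c4→B; c5→B.
C's best replies: T→c4; M→c2; B→c5.
The unique mutual best reply is (B, c5), giving (4, 11).
Sequential outcome (M, c2) differs from the Nash profile (B, c5).

no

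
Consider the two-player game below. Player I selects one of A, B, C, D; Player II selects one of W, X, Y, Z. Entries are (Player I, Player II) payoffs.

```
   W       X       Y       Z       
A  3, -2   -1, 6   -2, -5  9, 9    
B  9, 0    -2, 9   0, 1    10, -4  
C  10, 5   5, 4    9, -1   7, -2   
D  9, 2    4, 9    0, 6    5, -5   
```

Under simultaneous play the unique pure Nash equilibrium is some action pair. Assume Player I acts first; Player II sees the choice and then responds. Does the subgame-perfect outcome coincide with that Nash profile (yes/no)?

Work backward from Player II's decision.
- A: BR = Z, leader payoff 9.
- B: BR = X, leader payoff -2.
- C: BR = W, leader payoff 10.
- D: BR = X, leader payoff 4.
Maximizing over 9, -2, 10, 4, Player I chooses C. Subgame-perfect outcome: (C, W) with payoffs (10, 5).
Under simultaneous play:
Player I's best replies: W→C; X→C; Y→C; Z→B.
Player II's best replies: A→Z; B→X; C→W; D→X.
Only (C, W) has each player best-responding; Nash payoffs (10, 5).
Sequential outcome (C, W) coincides with the Nash profile (C, W).

yes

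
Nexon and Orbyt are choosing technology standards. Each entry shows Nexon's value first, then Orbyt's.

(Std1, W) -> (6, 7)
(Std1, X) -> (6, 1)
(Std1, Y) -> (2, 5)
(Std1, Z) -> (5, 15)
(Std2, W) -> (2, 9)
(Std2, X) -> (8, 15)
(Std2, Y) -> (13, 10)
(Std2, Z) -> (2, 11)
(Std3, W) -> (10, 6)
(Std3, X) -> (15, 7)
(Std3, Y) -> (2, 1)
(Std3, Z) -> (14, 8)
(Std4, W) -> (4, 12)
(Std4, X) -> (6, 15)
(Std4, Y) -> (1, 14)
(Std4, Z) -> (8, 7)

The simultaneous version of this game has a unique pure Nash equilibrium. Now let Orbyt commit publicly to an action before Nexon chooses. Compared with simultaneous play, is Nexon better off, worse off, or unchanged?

Work backward from Nexon's decision.
- W: Nexon compares 6, 2, 10, 4 and picks Std3; Orbyt would get 6.
- X: Nexon compares 6, 8, 15, 6 and picks Std3; Orbyt would get 7.
- Y: Nexon compares 2, 13, 2, 1 and picks Std2; Orbyt would get 10.
- Z: Nexon compares 5, 2, 14, 8 and picks Std3; Orbyt would get 8.
Among 6, 7, 10, 8, the best is 10 at Y. Subgame-perfect outcome: (Std2, Y) with payoffs (13, 10).
Now find the simultaneous Nash equilibrium.
Nexon's best replies: W→Std3; X→Std3; Y→Std2; Z→Std3.
Orbyt's best replies: Std1→Z; Std2→X; Std3→Z; Std4→X.
The unique mutual best reply is (Std3, Z), giving (14, 8).
Nexon earns 13 sequentially versus 14 at the Nash outcome: worse off.

worse off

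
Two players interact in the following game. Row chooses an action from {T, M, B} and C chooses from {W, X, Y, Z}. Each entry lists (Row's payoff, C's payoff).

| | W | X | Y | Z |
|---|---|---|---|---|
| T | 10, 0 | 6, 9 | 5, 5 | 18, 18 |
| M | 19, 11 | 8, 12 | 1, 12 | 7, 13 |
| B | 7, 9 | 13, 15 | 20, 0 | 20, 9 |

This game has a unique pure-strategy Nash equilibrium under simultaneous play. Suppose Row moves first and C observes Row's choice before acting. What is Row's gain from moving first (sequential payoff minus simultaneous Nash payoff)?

C best-responds to each possible Row move:
- T: BR = Z, leader payoff 18.
- M: BR = Z, leader payoff 7.
- B: BR = X, leader payoff 13.
Row's induced payoffs are 18, 7, 13, so Row commits to T. Subgame-perfect outcome: (T, Z) with payoffs (18, 18).
Now find the simultaneous Nash equilibrium.
Row's best replies: W→M; X→B; Y→B; Z→B.
C's best replies: T→Z; M→Z; B→X.
Only (B, X) has each player best-responding; Nash payoffs (13, 15).
Row's commitment gain: 18 − 13 = 5.

5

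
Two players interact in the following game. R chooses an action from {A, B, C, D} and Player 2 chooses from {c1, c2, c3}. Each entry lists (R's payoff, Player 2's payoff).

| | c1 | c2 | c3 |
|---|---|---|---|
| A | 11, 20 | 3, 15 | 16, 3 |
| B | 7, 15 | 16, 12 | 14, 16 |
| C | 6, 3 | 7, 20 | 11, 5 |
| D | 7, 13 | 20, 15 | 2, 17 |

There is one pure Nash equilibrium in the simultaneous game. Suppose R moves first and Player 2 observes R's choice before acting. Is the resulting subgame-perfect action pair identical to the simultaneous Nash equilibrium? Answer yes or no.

no

Backward induction with R moving first.
- A: BR = c1, leader payoff 11.
- B: BR = c3, leader payoff 14.
- C: BR = c2, leader payoff 7.
- D: BR = c3, leader payoff 2.
R's induced payoffs are 11, 14, 7, 2, so R commits to B. Subgame-perfect outcome: (B, c3) with payoffs (14, 16).
Under simultaneous play:
R's best replies: c1→A; c2→D; c3→A.
Player 2's best replies: A→c1; B→c3; C→c2; D→c3.
Only (A, c1) has each player best-responding; Nash payoffs (11, 20).
Sequential outcome (B, c3) differs from the Nash profile (A, c1).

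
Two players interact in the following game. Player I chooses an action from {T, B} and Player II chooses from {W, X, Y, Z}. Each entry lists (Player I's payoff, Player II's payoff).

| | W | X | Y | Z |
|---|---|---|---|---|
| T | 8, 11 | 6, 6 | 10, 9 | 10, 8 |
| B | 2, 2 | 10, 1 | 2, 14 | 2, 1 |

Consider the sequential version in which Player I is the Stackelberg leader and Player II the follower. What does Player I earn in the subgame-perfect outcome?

Backward induction with Player I moving first.
- T: Player II compares 11, 6, 9, 8 and picks W; Player I would get 8.
- B: Player II compares 2, 1, 14, 1 and picks Y; Player I would get 2.
Maximizing over 8, 2, Player I chooses T. Subgame-perfect outcome: (T, W) with payoffs (8, 11).

8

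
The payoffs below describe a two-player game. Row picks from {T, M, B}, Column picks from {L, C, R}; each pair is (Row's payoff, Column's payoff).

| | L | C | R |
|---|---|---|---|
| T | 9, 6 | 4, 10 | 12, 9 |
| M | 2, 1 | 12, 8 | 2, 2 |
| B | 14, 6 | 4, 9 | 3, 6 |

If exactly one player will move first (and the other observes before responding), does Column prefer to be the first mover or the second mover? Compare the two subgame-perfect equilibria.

If Row leads: Column's best replies are T→C, M→C, B→C; Row's induced payoffs 4, 12, 4; outcome (M, C), payoffs (12, 8).
If Column leads: Row's best replies are L→B, C→M, R→T; Column's induced payoffs 6, 8, 9; outcome (T, R), payoffs (12, 9).
Column gets 9 moving first and 8 moving second, so Column prefers to move first.

first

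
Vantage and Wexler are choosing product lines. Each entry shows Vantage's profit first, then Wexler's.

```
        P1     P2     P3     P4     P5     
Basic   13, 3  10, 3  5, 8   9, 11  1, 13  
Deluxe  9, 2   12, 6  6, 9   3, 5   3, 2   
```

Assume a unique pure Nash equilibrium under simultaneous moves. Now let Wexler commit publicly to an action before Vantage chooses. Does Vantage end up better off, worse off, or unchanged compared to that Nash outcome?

better off

Solve by backward induction (Wexler leads).
- P1: Vantage compares 13, 9 and picks Basic; Wexler would get 3.
- P2: Vantage compares 10, 12 and picks Deluxe; Wexler would get 6.
- P3: Vantage compares 5, 6 and picks Deluxe; Wexler would get 9.
- P4: Vantage compares 9, 3 and picks Basic; Wexler would get 11.
- P5: Vantage compares 1, 3 and picks Deluxe; Wexler would get 2.
Wexler's induced payoffs are 3, 6, 9, 11, 2, so Wexler commits to P4. Subgame-perfect outcome: (Basic, P4) with payoffs (9, 11).
Under simultaneous play:
Vantage's best replies: P1→Basic; P2→Deluxe; P3→Deluxe; P4→Basic; P5→Deluxe.
Wexler's best replies: Basic→P5; Deluxe→P3.
Only (Deluxe, P3) has each player best-responding; Nash payoffs (6, 9).
Vantage earns 9 sequentially versus 6 at the Nash outcome: better off.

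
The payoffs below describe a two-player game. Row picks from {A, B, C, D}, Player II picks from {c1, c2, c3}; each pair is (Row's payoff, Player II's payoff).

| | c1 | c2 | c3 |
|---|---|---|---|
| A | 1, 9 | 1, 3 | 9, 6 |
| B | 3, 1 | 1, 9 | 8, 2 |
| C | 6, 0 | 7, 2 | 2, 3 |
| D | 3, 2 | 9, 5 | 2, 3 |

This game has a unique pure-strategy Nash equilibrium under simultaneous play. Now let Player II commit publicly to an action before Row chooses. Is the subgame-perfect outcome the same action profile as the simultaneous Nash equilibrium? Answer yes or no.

no

Work backward from Row's decision.
- c1: BR = C, leader payoff 0.
- c2: BR = D, leader payoff 5.
- c3: BR = A, leader payoff 6.
Maximizing over 0, 5, 6, Player II chooses c3. Subgame-perfect outcome: (A, c3) with payoffs (9, 6).
For the simultaneous game, intersect best replies.
Row's best replies: c1→C; c2→D; c3→A.
Player II's best replies: A→c1; B→c2; C→c3; D→c2.
Only (D, c2) has each player best-responding; Nash payoffs (9, 5).
Sequential outcome (A, c3) differs from the Nash profile (D, c2).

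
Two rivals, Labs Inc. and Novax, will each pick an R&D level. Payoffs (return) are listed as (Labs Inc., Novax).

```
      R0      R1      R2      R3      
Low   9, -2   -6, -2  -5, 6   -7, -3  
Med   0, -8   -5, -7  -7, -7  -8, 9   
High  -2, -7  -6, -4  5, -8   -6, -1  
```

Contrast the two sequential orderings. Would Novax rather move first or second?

second

If Labs Inc. leads: Novax's best replies are Low→R2, Med→R3, High→R3; Labs Inc.'s induced payoffs -5, -8, -6; outcome (Low, R2), payoffs (-5, 6).
If Novax leads: Labs Inc.'s best replies are R0→Low, R1→Med, R2→High, R3→High; Novax's induced payoffs -2, -7, -8, -1; outcome (High, R3), payoffs (-6, -1).
Novax gets -1 moving first and 6 moving second, so Novax prefers to move second.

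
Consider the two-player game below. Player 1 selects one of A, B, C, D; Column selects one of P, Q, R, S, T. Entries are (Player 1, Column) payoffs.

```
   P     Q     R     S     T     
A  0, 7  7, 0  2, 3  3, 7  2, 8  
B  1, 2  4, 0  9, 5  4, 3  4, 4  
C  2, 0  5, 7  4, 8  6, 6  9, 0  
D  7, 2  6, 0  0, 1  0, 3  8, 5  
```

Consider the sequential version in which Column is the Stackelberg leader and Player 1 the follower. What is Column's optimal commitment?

S

Player 1 best-responds to each possible Column move:
- P → Player 1 plays D (best of 0, 1, 2, 7); Column gets 2.
- Q → Player 1 plays A (best of 7, 4, 5, 6); Column gets 0.
- R → Player 1 plays B (best of 2, 9, 4, 0); Column gets 5.
- S → Player 1 plays C (best of 3, 4, 6, 0); Column gets 6.
- T → Player 1 plays C (best of 2, 4, 9, 8); Column gets 0.
Among 2, 0, 5, 6, 0, the best is 6 at S. Subgame-perfect outcome: (C, S) with payoffs (6, 6).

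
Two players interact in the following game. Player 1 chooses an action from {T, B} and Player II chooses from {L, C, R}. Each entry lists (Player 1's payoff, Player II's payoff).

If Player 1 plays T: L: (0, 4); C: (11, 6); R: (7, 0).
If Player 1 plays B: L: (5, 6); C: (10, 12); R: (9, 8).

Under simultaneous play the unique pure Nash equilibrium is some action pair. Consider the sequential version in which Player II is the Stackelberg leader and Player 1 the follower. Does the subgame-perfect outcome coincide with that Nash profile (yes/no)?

no

Solve by backward induction (Player II leads).
- L: BR = B, leader payoff 6.
- C: BR = T, leader payoff 6.
- R: BR = B, leader payoff 8.
Maximizing over 6, 6, 8, Player II chooses R. Subgame-perfect outcome: (B, R) with payoffs (9, 8).
Now find the simultaneous Nash equilibrium.
Player 1's best replies: L→B; C→T; R→B.
Player II's best replies: T→C; B→C.
The unique mutual best reply is (T, C), giving (11, 6).
Sequential outcome (B, R) differs from the Nash profile (T, C).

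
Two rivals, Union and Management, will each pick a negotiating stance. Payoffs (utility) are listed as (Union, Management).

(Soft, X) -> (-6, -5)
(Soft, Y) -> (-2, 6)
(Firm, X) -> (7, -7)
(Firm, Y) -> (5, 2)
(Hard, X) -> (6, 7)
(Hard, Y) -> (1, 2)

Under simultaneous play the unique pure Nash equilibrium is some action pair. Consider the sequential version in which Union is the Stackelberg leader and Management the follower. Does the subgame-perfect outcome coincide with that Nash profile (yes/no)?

Backward induction with Union moving first.
- Soft: BR = Y, leader payoff -2.
- Firm: BR = Y, leader payoff 5.
- Hard: BR = X, leader payoff 6.
Maximizing over -2, 5, 6, Union chooses Hard. Subgame-perfect outcome: (Hard, X) with payoffs (6, 7).
Under simultaneous play:
Union's best replies: X→Firm; Y→Firm.
Management's best replies: Soft→Y; Firm→Y; Hard→X.
The unique mutual best reply is (Firm, Y), giving (5, 2).
Sequential outcome (Hard, X) differs from the Nash profile (Firm, Y).

no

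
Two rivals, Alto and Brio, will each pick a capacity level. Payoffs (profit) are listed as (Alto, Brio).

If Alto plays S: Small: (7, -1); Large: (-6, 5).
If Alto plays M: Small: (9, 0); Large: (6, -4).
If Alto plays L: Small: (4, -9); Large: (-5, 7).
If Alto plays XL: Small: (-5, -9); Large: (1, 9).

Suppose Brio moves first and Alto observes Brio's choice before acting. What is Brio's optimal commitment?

Solve by backward induction (Brio leads).
- Small: Alto compares 7, 9, 4, -5 and picks M; Brio would get 0.
- Large: Alto compares -6, 6, -5, 1 and picks M; Brio would get -4.
Brio's induced payoffs are 0, -4, so Brio commits to Small. Subgame-perfect outcome: (M, Small) with payoffs (9, 0).

Small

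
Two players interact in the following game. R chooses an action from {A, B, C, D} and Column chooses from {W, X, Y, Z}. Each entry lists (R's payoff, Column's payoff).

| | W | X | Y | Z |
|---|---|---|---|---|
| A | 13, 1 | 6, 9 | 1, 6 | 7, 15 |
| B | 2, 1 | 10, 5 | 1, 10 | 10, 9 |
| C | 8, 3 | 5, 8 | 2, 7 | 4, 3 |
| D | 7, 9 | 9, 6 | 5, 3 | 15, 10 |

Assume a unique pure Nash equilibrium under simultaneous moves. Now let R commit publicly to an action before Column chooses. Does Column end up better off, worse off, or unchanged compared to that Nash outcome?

Backward induction with R moving first.
- A: BR = Z, leader payoff 7.
- B: BR = Y, leader payoff 1.
- C: BR = X, leader payoff 5.
- D: BR = Z, leader payoff 15.
Maximizing over 7, 1, 5, 15, R chooses D. Subgame-perfect outcome: (D, Z) with payoffs (15, 10).
Now find the simultaneous Nash equilibrium.
R's best replies: W→A; X→B; Y→D; Z→D.
Column's best replies: A→Z; B→Y; C→X; D→Z.
The unique mutual best reply is (D, Z), giving (15, 10).
Column earns 10 sequentially versus 10 at the Nash outcome: unchanged.

unchanged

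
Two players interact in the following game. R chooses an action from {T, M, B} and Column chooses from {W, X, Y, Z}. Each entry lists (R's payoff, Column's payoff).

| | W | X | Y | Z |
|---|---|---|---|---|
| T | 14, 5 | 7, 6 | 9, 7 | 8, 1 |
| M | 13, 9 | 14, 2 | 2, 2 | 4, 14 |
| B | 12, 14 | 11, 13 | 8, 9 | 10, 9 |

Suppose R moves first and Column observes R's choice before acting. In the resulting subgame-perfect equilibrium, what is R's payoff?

Work backward from Column's decision.
- T: BR = Y, leader payoff 9.
- M: BR = Z, leader payoff 4.
- B: BR = W, leader payoff 12.
R's induced payoffs are 9, 4, 12, so R commits to B. Subgame-perfect outcome: (B, W) with payoffs (12, 14).

12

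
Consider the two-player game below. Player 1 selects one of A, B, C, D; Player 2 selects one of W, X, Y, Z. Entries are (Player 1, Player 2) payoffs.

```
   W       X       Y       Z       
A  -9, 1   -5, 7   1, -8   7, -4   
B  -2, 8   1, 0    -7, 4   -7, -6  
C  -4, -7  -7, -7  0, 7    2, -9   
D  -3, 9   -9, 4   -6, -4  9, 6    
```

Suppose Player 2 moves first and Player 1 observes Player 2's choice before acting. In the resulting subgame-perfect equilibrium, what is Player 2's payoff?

8

Solve by backward induction (Player 2 leads).
- W: BR = B, leader payoff 8.
- X: BR = B, leader payoff 0.
- Y: BR = A, leader payoff -8.
- Z: BR = D, leader payoff 6.
Player 2's induced payoffs are 8, 0, -8, 6, so Player 2 commits to W. Subgame-perfect outcome: (B, W) with payoffs (-2, 8).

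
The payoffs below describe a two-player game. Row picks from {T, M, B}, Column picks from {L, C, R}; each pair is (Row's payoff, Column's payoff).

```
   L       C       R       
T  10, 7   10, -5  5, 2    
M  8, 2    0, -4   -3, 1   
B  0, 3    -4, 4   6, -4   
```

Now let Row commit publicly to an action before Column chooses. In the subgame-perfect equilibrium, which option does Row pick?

Solve by backward induction (Row leads).
- T: BR = L, leader payoff 10.
- M: BR = L, leader payoff 8.
- B: BR = C, leader payoff -4.
Maximizing over 10, 8, -4, Row chooses T. Subgame-perfect outcome: (T, L) with payoffs (10, 7).

T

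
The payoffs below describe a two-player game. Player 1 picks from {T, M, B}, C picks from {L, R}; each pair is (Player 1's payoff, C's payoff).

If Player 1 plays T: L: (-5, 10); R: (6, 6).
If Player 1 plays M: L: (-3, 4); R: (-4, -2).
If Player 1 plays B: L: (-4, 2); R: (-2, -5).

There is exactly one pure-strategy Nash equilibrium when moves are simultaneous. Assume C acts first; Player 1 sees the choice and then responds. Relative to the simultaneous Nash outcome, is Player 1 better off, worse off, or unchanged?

better off

Player 1 best-responds to each possible C move:
- L → Player 1 plays M (best of -5, -3, -4); C gets 4.
- R → Player 1 plays T (best of 6, -4, -2); C gets 6.
C's induced payoffs are 4, 6, so C commits to R. Subgame-perfect outcome: (T, R) with payoffs (6, 6).
For the simultaneous game, intersect best replies.
Player 1's best replies: L→M; R→T.
C's best replies: T→L; M→L; B→L.
Only (M, L) has each player best-responding; Nash payoffs (-3, 4).
Player 1 earns 6 sequentially versus -3 at the Nash outcome: better off.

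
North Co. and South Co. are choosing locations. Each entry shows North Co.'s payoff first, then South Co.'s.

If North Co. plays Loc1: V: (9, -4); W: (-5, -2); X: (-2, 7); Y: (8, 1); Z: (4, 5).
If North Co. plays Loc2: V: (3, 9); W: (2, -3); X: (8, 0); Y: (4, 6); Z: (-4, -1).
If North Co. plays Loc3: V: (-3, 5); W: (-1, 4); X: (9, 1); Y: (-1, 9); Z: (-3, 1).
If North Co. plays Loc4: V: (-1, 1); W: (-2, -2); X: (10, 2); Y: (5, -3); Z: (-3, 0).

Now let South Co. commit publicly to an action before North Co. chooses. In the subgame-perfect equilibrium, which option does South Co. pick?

Z

North Co. best-responds to each possible South Co. move:
- V: BR = Loc1, leader payoff -4.
- W: BR = Loc2, leader payoff -3.
- X: BR = Loc4, leader payoff 2.
- Y: BR = Loc1, leader payoff 1.
- Z: BR = Loc1, leader payoff 5.
Among -4, -3, 2, 1, 5, the best is 5 at Z. Subgame-perfect outcome: (Loc1, Z) with payoffs (4, 5).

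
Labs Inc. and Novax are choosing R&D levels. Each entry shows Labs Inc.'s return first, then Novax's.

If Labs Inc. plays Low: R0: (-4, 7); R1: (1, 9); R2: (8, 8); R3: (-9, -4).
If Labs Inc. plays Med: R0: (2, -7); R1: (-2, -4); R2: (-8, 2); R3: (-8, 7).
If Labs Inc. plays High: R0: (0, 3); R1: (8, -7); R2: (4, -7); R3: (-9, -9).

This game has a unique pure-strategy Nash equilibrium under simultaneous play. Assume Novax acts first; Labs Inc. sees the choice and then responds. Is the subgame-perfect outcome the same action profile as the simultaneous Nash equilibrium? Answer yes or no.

Work backward from Labs Inc.'s decision.
- R0 → Labs Inc. plays Med (best of -4, 2, 0); Novax gets -7.
- R1 → Labs Inc. plays High (best of 1, -2, 8); Novax gets -7.
- R2 → Labs Inc. plays Low (best of 8, -8, 4); Novax gets 8.
- R3 → Labs Inc. plays Med (best of -9, -8, -9); Novax gets 7.
Novax's induced payoffs are -7, -7, 8, 7, so Novax commits to R2. Subgame-perfect outcome: (Low, R2) with payoffs (8, 8).
For the simultaneous game, intersect best replies.
Labs Inc.'s best replies: R0→Med; R1→High; R2→Low; R3→Med.
Novax's best replies: Low→R1; Med→R3; High→R0.
Only (Med, R3) has each player best-responding; Nash payoffs (-8, 7).
Sequential outcome (Low, R2) differs from the Nash profile (Med, R3).

no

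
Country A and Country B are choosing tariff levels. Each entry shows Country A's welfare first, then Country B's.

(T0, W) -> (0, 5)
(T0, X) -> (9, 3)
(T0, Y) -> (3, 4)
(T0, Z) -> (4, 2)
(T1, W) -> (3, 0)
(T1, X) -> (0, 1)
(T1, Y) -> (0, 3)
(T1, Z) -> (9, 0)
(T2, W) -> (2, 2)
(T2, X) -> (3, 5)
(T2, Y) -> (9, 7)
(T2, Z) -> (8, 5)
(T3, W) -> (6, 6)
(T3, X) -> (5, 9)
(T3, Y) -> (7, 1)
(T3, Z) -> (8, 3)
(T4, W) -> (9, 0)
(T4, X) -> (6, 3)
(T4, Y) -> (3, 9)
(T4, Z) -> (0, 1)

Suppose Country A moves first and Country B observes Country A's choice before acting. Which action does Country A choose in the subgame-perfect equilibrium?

T2

Work backward from Country B's decision.
- T0: Country B compares 5, 3, 4, 2 and picks W; Country A would get 0.
- T1: Country B compares 0, 1, 3, 0 and picks Y; Country A would get 0.
- T2: Country B compares 2, 5, 7, 5 and picks Y; Country A would get 9.
- T3: Country B compares 6, 9, 1, 3 and picks X; Country A would get 5.
- T4: Country B compares 0, 3, 9, 1 and picks Y; Country A would get 3.
Maximizing over 0, 0, 9, 5, 3, Country A chooses T2. Subgame-perfect outcome: (T2, Y) with payoffs (9, 7).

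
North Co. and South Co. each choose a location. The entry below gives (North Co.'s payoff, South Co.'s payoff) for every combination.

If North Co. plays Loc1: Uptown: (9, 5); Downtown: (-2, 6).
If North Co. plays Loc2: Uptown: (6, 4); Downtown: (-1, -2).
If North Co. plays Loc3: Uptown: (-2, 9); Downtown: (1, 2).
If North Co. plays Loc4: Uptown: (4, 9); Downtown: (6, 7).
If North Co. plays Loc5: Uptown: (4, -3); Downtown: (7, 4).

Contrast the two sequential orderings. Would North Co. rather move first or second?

second

If North Co. leads: South Co.'s best replies are Loc1→Downtown, Loc2→Uptown, Loc3→Uptown, Loc4→Uptown, Loc5→Downtown; North Co.'s induced payoffs -2, 6, -2, 4, 7; outcome (Loc5, Downtown), payoffs (7, 4).
If South Co. leads: North Co.'s best replies are Uptown→Loc1, Downtown→Loc5; South Co.'s induced payoffs 5, 4; outcome (Loc1, Uptown), payoffs (9, 5).
North Co. gets 7 moving first and 9 moving second, so North Co. prefers to move second.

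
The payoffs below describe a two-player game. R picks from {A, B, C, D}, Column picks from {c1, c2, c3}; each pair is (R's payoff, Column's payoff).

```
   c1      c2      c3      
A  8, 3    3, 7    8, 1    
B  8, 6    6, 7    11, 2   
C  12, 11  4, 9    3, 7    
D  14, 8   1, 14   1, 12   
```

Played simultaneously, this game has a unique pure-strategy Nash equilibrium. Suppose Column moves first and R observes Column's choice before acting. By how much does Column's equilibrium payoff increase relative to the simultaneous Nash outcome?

1

Solve by backward induction (Column leads).
- c1: BR = D, leader payoff 8.
- c2: BR = B, leader payoff 7.
- c3: BR = B, leader payoff 2.
Column's induced payoffs are 8, 7, 2, so Column commits to c1. Subgame-perfect outcome: (D, c1) with payoffs (14, 8).
Under simultaneous play:
R's best replies: c1→D; c2→B; c3→B.
Column's best replies: A→c2; B→c2; C→c1; D→c2.
Only (B, c2) has each player best-responding; Nash payoffs (6, 7).
Column's commitment gain: 8 − 7 = 1.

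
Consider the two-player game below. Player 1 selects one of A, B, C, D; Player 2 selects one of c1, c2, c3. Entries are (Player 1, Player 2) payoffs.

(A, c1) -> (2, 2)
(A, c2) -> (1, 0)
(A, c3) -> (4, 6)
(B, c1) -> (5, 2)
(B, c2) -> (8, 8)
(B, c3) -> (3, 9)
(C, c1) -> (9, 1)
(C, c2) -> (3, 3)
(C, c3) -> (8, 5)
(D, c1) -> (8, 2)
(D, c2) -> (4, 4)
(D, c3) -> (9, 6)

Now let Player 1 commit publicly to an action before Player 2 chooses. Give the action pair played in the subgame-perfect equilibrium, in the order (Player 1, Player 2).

Player 2 best-responds to each possible Player 1 move:
- A: BR = c3, leader payoff 4.
- B: BR = c3, leader payoff 3.
- C: BR = c3, leader payoff 8.
- D: BR = c3, leader payoff 9.
Among 4, 3, 8, 9, the best is 9 at D. Subgame-perfect outcome: (D, c3) with payoffs (9, 6).

(D, c3)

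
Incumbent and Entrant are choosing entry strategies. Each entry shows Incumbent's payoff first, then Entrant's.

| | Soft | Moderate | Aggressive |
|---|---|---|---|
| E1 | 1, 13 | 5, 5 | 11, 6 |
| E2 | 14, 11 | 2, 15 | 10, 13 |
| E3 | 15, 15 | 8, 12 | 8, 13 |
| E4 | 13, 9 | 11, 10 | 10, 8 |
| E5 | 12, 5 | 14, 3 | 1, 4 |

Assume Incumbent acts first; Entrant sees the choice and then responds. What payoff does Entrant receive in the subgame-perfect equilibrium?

15

Solve by backward induction (Incumbent leads).
- E1: Entrant compares 13, 5, 6 and picks Soft; Incumbent would get 1.
- E2: Entrant compares 11, 15, 13 and picks Moderate; Incumbent would get 2.
- E3: Entrant compares 15, 12, 13 and picks Soft; Incumbent would get 15.
- E4: Entrant compares 9, 10, 8 and picks Moderate; Incumbent would get 11.
- E5: Entrant compares 5, 3, 4 and picks Soft; Incumbent would get 12.
Incumbent's induced payoffs are 1, 2, 15, 11, 12, so Incumbent commits to E3. Subgame-perfect outcome: (E3, Soft) with payoffs (15, 15).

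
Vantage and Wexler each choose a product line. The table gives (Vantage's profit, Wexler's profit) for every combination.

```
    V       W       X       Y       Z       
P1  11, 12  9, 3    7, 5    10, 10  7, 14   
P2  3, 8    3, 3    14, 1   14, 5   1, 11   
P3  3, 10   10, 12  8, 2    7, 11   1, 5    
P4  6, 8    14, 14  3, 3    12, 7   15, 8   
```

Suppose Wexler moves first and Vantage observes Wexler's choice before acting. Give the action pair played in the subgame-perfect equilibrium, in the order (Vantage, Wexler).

Solve by backward induction (Wexler leads).
- V → Vantage plays P1 (best of 11, 3, 3, 6); Wexler gets 12.
- W → Vantage plays P4 (best of 9, 3, 10, 14); Wexler gets 14.
- X → Vantage plays P2 (best of 7, 14, 8, 3); Wexler gets 1.
- Y → Vantage plays P2 (best of 10, 14, 7, 12); Wexler gets 5.
- Z → Vantage plays P4 (best of 7, 1, 1, 15); Wexler gets 8.
Maximizing over 12, 14, 1, 5, 8, Wexler chooses W. Subgame-perfect outcome: (P4, W) with payoffs (14, 14).

(P4, W)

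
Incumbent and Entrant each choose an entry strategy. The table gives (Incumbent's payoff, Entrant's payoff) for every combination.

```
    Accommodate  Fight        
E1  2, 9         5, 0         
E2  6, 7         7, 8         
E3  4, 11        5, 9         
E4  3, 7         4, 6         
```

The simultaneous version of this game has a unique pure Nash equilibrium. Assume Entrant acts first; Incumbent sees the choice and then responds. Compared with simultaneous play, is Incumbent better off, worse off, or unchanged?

Incumbent best-responds to each possible Entrant move:
- Accommodate: Incumbent compares 2, 6, 4, 3 and picks E2; Entrant would get 7.
- Fight: Incumbent compares 5, 7, 5, 4 and picks E2; Entrant would get 8.
Among 7, 8, the best is 8 at Fight. Subgame-perfect outcome: (E2, Fight) with payoffs (7, 8).
Now find the simultaneous Nash equilibrium.
Incumbent's best replies: Accommodate→E2; Fight→E2.
Entrant's best replies: E1→Accommodate; E2→Fight; E3→Accommodate; E4→Accommodate.
The unique mutual best reply is (E2, Fight), giving (7, 8).
Incumbent earns 7 sequentially versus 7 at the Nash outcome: unchanged.

unchanged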